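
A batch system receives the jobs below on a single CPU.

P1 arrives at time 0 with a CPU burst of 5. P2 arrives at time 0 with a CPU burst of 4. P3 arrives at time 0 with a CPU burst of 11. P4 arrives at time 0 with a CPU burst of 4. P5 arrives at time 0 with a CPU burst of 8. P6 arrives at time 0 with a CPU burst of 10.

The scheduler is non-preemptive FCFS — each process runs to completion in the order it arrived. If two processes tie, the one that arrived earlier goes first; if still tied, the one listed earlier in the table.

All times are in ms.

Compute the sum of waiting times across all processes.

90

Gantt: | P1 0-5 | P2 5-9 | P3 9-20 | P4 20-24 | P5 24-32 | P6 32-42 |
Completion: P1=5  P2=9  P3=20  P4=24  P5=32  P6=42
Turnaround (C−A): P1=5  P2=9  P3=20  P4=24  P5=32  P6=42
Waiting = turnaround − burst: P1=0, P2=5, P3=9, P4=20, P5=24, P6=32
Total waiting = 0 + 5 + 9 + 20 + 24 + 32 = 90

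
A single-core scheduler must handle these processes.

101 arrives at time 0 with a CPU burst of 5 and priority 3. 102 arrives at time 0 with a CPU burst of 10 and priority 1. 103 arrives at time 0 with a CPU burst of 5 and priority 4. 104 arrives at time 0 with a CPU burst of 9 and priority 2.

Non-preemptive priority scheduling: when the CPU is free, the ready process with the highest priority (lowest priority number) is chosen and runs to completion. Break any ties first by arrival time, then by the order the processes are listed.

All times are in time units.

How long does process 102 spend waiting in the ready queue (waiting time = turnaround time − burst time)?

Schedule: | 102 0-10 | 104 10-19 | 101 19-24 | 103 24-29 |
Completion: 101=24  102=10  103=29  104=19
Turnaround (C−A): 101=24  102=10  103=29  104=19
Waiting(102) = turnaround − burst = 10 − 10 = 0

0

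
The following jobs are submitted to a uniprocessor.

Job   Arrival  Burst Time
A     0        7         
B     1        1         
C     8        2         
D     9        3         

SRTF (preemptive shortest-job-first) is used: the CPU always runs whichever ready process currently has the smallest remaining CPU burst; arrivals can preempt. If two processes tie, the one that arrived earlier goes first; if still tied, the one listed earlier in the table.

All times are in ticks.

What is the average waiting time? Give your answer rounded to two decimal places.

0.50

Gantt: | A 0-1 | B 1-2 | A 2-8 | C 8-10 | D 10-13 |
Completion: A=8  B=2  C=10  D=13
Turnaround (C−A): A=8  B=1  C=2  D=4
Waiting times: A=1, B=0, C=0, D=1
Average waiting = (1+0+0+1) / 4 = 2/4 = 0.50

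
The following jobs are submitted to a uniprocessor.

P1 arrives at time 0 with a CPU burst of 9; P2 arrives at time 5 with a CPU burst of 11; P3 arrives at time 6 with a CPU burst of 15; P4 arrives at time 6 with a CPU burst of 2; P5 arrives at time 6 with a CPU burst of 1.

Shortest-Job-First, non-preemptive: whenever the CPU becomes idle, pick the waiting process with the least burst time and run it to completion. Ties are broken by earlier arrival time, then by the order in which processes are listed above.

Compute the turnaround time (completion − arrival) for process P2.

18

Timeline: | P1 0-9 | P5 9-10 | P4 10-12 | P2 12-23 | P3 23-38 |
Completion: P1=9  P2=23  P3=38  P4=12  P5=10
Turnaround(P2) = completion − arrival = 23 − 5 = 18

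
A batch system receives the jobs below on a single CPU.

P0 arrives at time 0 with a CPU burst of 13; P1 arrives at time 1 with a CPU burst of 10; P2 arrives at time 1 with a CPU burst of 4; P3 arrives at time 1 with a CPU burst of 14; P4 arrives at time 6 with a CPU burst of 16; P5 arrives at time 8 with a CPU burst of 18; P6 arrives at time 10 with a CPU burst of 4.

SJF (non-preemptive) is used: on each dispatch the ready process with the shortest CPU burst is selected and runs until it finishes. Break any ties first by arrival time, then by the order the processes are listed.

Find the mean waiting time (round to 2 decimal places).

Schedule: | P0 0-13 | P2 13-17 | P6 17-21 | P1 21-31 | P3 31-45 | P4 45-61 | P5 61-79 |
Completion: P0=13  P1=31  P2=17  P3=45  P4=61  P5=79  P6=21
Turnaround (C−A): P0=13  P1=30  P2=16  P3=44  P4=55  P5=71  P6=11
Waiting times: P0=0, P1=20, P2=12, P3=30, P4=39, P5=53, P6=7
Average waiting = (0+20+12+30+39+53+7) / 7 = 161/7 = 23.00

23.00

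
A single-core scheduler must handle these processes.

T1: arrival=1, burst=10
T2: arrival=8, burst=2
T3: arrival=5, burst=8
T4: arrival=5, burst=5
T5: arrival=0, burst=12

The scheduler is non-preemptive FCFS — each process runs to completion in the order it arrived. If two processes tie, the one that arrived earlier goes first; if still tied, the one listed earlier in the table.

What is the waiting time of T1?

11

Timeline: | T5 0-12 | T1 12-22 | T3 22-30 | T4 30-35 | T2 35-37 |
Completion: T1=22  T2=37  T3=30  T4=35  T5=12
Turnaround (C−A): T1=21  T2=29  T3=25  T4=30  T5=12
Waiting(T1) = turnaround − burst = 21 − 10 = 11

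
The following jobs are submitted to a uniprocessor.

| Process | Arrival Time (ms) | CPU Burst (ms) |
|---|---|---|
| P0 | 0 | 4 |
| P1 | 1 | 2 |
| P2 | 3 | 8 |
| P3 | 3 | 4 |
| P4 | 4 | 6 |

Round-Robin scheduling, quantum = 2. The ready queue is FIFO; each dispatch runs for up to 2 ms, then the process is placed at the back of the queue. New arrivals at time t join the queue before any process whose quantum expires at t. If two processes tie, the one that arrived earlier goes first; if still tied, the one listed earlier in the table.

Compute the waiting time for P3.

Schedule: | P0 0-2 | P1 2-4 | P0 4-6 | P2 6-8 | P3 8-10 | P4 10-12 | P2 12-14 | P3 14-16 | P4 16-18 | P2 18-20 | P4 20-22 | P2 22-24 |
Completion: P0=6  P1=4  P2=24  P3=16  P4=22
Waiting(P3) = turnaround − burst = 13 − 4 = 9

9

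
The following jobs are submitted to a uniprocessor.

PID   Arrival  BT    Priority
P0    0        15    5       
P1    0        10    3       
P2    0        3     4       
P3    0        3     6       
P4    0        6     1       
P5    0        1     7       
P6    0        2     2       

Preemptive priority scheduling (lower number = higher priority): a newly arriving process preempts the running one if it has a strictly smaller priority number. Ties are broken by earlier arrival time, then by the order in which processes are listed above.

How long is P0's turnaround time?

Schedule: | P4 0-6 | P6 6-8 | P1 8-18 | P2 18-21 | P0 21-36 | P3 36-39 | P5 39-40 |
Completion: P0=36  P1=18  P2=21  P3=39  P4=6  P5=40  P6=8
Turnaround(P0) = completion − arrival = 36 − 0 = 36

36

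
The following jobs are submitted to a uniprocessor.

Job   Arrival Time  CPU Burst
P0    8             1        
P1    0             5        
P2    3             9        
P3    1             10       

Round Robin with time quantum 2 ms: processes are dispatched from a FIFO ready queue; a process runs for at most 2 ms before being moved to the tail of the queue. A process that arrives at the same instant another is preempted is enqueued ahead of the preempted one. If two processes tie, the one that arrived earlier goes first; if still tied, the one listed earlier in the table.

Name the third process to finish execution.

Gantt: | P1 0-2 | P3 2-4 | P1 4-6 | P2 6-8 | P3 8-10 | P1 10-11 | P0 11-12 | P2 12-14 | P3 14-16 | P2 16-18 | P3 18-20 | P2 20-22 | P3 22-24 | P2 24-25 |
Completion: P0=12  P1=11  P2=25  P3=24
Turnaround (C−A): P0=4  P1=11  P2=22  P3=23
Finish order: P1 → P0 → P3 → P2

P3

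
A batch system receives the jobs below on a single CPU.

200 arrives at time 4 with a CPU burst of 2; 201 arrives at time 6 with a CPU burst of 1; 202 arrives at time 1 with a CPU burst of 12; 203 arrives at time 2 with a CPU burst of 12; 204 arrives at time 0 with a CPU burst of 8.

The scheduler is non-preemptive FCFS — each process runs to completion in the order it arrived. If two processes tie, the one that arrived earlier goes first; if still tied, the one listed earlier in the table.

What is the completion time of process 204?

Schedule: | 204 0-8 | 202 8-20 | 203 20-32 | 200 32-34 | 201 34-35 |
Completion: 200=34  201=35  202=20  203=32  204=8
Turnaround (C−A): 200=30  201=29  202=19  203=30  204=8

8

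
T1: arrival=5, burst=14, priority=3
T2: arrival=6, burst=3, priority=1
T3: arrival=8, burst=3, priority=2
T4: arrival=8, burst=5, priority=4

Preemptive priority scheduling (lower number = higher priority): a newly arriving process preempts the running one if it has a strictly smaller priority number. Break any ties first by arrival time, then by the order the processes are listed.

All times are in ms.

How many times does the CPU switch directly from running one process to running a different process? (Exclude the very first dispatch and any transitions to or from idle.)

Gantt: | idle 0-5 | T1 5-6 | T2 6-9 | T3 9-12 | T1 12-25 | T4 25-30 |
Completion: T1=25  T2=9  T3=12  T4=30

4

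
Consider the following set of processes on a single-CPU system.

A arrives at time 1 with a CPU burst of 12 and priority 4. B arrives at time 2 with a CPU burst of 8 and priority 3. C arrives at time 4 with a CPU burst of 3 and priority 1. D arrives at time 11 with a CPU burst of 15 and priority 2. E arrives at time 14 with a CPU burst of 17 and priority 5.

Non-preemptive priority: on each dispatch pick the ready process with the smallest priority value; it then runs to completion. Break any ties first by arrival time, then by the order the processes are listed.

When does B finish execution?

Schedule: | idle 0-1 | A 1-13 | C 13-16 | D 16-31 | B 31-39 | E 39-56 |
Completion: A=13  B=39  C=16  D=31  E=56

39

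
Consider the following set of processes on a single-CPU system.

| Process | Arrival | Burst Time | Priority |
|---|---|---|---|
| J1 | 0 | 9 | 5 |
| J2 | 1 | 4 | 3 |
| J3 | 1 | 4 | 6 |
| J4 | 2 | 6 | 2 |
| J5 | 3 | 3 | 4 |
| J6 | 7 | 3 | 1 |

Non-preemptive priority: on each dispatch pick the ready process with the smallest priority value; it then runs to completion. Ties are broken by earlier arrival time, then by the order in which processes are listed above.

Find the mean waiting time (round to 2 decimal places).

12.00

Timeline: | J1 0-9 | J6 9-12 | J4 12-18 | J2 18-22 | J5 22-25 | J3 25-29 |
Completion: J1=9  J2=22  J3=29  J4=18  J5=25  J6=12
Turnaround (C−A): J1=9  J2=21  J3=28  J4=16  J5=22  J6=5
Waiting times: J1=0, J2=17, J3=24, J4=10, J5=19, J6=2
Average waiting = (0+17+24+10+19+2) / 6 = 72/6 = 12.00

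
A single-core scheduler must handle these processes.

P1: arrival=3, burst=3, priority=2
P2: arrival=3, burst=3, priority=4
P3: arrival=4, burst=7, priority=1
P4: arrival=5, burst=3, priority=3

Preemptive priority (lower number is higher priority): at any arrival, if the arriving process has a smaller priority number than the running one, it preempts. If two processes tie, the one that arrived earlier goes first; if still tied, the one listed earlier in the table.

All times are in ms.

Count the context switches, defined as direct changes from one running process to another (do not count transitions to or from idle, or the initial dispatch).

4

Timeline: | idle 0-3 | P1 3-4 | P3 4-11 | P1 11-13 | P4 13-16 | P2 16-19 |
Completion: P1=13  P2=19  P3=11  P4=16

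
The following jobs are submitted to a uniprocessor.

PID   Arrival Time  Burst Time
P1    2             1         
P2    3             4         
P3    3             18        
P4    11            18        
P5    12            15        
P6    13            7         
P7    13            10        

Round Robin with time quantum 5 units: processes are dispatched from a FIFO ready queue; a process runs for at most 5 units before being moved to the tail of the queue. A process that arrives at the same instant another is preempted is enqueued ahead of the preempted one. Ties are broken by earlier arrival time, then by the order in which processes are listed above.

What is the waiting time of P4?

46

Gantt: | idle 0-2 | P1 2-3 | P2 3-7 | P3 7-12 | P4 12-17 | P5 17-22 | P3 22-27 | P6 27-32 | P7 32-37 | P4 37-42 | P5 42-47 | P3 47-52 | P6 52-54 | P7 54-59 | P4 59-64 | P5 64-69 | P3 69-72 | P4 72-75 |
Completion: P1=3  P2=7  P3=72  P4=75  P5=69  P6=54  P7=59
Waiting(P4) = turnaround − burst = 64 − 18 = 46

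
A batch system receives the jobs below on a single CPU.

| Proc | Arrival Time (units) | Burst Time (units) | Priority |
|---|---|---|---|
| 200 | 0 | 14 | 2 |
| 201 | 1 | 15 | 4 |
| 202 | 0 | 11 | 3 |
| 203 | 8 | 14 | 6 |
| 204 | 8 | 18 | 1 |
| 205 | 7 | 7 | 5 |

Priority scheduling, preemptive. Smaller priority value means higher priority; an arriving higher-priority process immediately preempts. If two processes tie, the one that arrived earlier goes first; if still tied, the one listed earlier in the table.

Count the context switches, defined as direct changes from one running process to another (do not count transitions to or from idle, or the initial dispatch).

Gantt: | 200 0-8 | 204 8-26 | 200 26-32 | 202 32-43 | 201 43-58 | 205 58-65 | 203 65-79 |
Completion: 200=32  201=58  202=43  203=79  204=26  205=65
Turnaround (C−A): 200=32  201=57  202=43  203=71  204=18  205=58

6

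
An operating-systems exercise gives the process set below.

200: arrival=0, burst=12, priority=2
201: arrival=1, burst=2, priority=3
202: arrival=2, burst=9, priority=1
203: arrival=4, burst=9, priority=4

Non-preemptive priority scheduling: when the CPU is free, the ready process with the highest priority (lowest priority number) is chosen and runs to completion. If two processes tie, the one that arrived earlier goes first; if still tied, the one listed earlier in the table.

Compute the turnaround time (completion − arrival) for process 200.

Gantt: | 200 0-12 | 202 12-21 | 201 21-23 | 203 23-32 |
Completion: 200=12  201=23  202=21  203=32
Turnaround(200) = completion − arrival = 12 − 0 = 12

12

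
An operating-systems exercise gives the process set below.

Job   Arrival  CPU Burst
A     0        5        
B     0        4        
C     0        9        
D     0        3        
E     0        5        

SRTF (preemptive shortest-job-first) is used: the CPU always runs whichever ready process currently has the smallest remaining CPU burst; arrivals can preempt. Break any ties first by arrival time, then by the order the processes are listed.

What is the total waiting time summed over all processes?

39

Schedule: | D 0-3 | B 3-7 | A 7-12 | E 12-17 | C 17-26 |
Completion: A=12  B=7  C=26  D=3  E=17
Turnaround (C−A): A=12  B=7  C=26  D=3  E=17
Waiting = turnaround − burst: A=7, B=3, C=17, D=0, E=12
Total waiting = 7 + 3 + 17 + 0 + 12 = 39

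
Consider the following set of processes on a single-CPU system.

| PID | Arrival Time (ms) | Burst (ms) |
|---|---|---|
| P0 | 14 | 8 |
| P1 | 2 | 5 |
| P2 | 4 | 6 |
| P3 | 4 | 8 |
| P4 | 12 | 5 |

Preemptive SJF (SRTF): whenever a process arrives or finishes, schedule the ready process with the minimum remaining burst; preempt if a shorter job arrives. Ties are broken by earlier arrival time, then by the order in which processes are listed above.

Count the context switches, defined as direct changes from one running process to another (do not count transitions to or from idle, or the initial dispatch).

Schedule: | idle 0-2 | P1 2-7 | P2 7-13 | P4 13-18 | P3 18-26 | P0 26-34 |
Completion: P0=34  P1=7  P2=13  P3=26  P4=18

4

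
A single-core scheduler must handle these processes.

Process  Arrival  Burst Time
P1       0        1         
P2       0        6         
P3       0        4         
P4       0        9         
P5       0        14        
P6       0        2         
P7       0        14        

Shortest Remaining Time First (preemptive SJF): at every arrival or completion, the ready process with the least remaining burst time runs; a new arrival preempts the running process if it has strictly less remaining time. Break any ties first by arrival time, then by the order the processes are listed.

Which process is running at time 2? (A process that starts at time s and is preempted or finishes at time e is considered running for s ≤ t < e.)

P6

Schedule: | P1 0-1 | P6 1-3 | P3 3-7 | P2 7-13 | P4 13-22 | P5 22-36 | P7 36-50 |
Completion: P1=1  P2=13  P3=7  P4=22  P5=36  P6=3  P7=50
Turnaround (C−A): P1=1  P2=13  P3=7  P4=22  P5=36  P6=3  P7=50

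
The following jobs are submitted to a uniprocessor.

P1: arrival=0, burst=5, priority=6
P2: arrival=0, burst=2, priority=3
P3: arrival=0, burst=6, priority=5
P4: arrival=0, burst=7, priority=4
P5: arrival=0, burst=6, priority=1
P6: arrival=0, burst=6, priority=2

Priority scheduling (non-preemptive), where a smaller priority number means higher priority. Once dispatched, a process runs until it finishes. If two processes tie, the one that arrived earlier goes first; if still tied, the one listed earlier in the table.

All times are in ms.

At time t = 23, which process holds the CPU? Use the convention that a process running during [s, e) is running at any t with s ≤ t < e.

Timeline: | P5 0-6 | P6 6-12 | P2 12-14 | P4 14-21 | P3 21-27 | P1 27-32 |
Completion: P1=32  P2=14  P3=27  P4=21  P5=6  P6=12
Turnaround (C−A): P1=32  P2=14  P3=27  P4=21  P5=6  P6=12

P3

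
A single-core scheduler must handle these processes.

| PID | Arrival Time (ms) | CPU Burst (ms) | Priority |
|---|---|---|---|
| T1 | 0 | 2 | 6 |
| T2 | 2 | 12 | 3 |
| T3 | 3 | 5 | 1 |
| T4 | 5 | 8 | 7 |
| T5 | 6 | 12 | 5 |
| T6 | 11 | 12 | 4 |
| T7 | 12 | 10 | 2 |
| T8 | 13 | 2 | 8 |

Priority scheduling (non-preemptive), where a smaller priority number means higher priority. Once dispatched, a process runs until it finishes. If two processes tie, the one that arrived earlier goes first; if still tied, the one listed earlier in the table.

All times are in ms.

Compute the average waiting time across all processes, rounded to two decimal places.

Timeline: | T1 0-2 | T2 2-14 | T3 14-19 | T7 19-29 | T6 29-41 | T5 41-53 | T4 53-61 | T8 61-63 |
Completion: T1=2  T2=14  T3=19  T4=61  T5=53  T6=41  T7=29  T8=63
Turnaround (C−A): T1=2  T2=12  T3=16  T4=56  T5=47  T6=30  T7=17  T8=50
Waiting times: T1=0, T2=0, T3=11, T4=48, T5=35, T6=18, T7=7, T8=48
Average waiting = (0+0+11+48+35+18+7+48) / 8 = 167/8 = 20.88

20.88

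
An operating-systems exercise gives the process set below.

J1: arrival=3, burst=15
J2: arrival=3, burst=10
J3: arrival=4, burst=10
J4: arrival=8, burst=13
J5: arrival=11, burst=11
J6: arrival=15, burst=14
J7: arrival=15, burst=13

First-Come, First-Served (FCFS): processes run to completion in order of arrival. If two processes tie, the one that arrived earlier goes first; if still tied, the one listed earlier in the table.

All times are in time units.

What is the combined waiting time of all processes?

Schedule: | idle 0-3 | J1 3-18 | J2 18-28 | J3 28-38 | J4 38-51 | J5 51-62 | J6 62-76 | J7 76-89 |
Completion: J1=18  J2=28  J3=38  J4=51  J5=62  J6=76  J7=89
Turnaround (C−A): J1=15  J2=25  J3=34  J4=43  J5=51  J6=61  J7=74
Waiting = turnaround − burst: J1=0, J2=15, J3=24, J4=30, J5=40, J6=47, J7=61
Total waiting = 0 + 15 + 24 + 30 + 40 + 47 + 61 = 217

217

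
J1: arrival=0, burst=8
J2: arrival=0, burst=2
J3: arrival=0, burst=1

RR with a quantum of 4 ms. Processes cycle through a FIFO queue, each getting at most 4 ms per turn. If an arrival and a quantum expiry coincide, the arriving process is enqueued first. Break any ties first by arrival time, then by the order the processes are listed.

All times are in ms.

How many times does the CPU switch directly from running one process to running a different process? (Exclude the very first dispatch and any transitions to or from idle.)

Schedule: | J1 0-4 | J2 4-6 | J3 6-7 | J1 7-11 |
Completion: J1=11  J2=6  J3=7
Turnaround (C−A): J1=11  J2=6  J3=7

3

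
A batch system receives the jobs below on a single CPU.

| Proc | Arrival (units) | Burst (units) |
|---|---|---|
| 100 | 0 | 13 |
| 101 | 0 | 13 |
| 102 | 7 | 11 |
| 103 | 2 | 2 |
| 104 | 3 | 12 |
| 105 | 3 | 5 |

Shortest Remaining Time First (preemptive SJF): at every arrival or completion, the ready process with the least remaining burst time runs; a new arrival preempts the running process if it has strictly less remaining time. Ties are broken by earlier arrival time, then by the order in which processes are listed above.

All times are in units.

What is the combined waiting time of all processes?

Gantt: | 100 0-2 | 103 2-4 | 105 4-9 | 100 9-20 | 102 20-31 | 104 31-43 | 101 43-56 |
Completion: 100=20  101=56  102=31  103=4  104=43  105=9
Turnaround (C−A): 100=20  101=56  102=24  103=2  104=40  105=6
Waiting = turnaround − burst: 100=7, 101=43, 102=13, 103=0, 104=28, 105=1
Total waiting = 7 + 43 + 13 + 0 + 28 + 1 = 92

92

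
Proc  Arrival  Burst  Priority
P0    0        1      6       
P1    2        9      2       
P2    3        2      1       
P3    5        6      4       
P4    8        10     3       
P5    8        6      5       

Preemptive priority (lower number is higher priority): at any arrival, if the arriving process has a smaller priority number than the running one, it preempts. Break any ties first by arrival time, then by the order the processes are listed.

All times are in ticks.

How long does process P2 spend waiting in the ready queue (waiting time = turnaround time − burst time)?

0

Gantt: | P0 0-1 | idle 1-2 | P1 2-3 | P2 3-5 | P1 5-13 | P4 13-23 | P3 23-29 | P5 29-35 |
Completion: P0=1  P1=13  P2=5  P3=29  P4=23  P5=35
Waiting(P2) = turnaround − burst = 2 − 2 = 0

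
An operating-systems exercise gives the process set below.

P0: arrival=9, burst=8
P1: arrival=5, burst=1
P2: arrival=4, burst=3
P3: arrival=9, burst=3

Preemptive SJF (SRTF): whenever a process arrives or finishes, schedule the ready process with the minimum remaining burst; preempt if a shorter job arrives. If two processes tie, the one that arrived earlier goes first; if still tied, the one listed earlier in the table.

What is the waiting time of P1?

Gantt: | idle 0-4 | P2 4-5 | P1 5-6 | P2 6-8 | idle 8-9 | P3 9-12 | P0 12-20 |
Completion: P0=20  P1=6  P2=8  P3=12
Waiting(P1) = turnaround − burst = 1 − 1 = 0

0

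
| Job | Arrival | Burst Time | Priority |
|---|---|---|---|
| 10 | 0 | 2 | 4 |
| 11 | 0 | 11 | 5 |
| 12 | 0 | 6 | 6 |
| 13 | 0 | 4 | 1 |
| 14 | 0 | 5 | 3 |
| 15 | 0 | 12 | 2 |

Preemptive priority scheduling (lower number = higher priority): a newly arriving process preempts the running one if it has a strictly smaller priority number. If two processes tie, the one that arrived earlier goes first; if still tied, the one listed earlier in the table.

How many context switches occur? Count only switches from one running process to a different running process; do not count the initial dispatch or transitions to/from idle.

Schedule: | 13 0-4 | 15 4-16 | 14 16-21 | 10 21-23 | 11 23-34 | 12 34-40 |
Completion: 10=23  11=34  12=40  13=4  14=21  15=16

5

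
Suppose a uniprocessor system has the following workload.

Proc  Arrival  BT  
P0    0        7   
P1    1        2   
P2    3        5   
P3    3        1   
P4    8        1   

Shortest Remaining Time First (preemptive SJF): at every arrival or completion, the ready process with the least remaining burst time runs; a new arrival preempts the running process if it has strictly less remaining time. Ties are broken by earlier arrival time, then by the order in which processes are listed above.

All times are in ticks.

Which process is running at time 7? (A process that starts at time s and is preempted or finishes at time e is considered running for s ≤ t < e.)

P2

Schedule: | P0 0-1 | P1 1-3 | P3 3-4 | P2 4-9 | P4 9-10 | P0 10-16 |
Completion: P0=16  P1=3  P2=9  P3=4  P4=10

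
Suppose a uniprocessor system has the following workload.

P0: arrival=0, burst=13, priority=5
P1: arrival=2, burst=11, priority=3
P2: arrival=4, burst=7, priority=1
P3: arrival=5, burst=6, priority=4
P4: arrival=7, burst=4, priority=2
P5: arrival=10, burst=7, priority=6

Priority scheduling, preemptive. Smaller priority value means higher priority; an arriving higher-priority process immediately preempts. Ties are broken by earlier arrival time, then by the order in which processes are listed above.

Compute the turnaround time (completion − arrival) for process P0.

41

Schedule: | P0 0-2 | P1 2-4 | P2 4-11 | P4 11-15 | P1 15-24 | P3 24-30 | P0 30-41 | P5 41-48 |
Completion: P0=41  P1=24  P2=11  P3=30  P4=15  P5=48
Turnaround (C−A): P0=41  P1=22  P2=7  P3=25  P4=8  P5=38
Turnaround(P0) = completion − arrival = 41 − 0 = 41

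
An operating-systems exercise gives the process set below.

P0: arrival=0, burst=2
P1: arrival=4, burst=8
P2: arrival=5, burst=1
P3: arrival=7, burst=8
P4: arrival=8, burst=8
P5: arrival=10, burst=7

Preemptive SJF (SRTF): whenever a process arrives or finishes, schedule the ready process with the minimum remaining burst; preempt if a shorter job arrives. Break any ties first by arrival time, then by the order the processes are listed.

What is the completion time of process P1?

13

Timeline: | P0 0-2 | idle 2-4 | P1 4-5 | P2 5-6 | P1 6-13 | P5 13-20 | P3 20-28 | P4 28-36 |
Completion: P0=2  P1=13  P2=6  P3=28  P4=36  P5=20
Turnaround (C−A): P0=2  P1=9  P2=1  P3=21  P4=28  P5=10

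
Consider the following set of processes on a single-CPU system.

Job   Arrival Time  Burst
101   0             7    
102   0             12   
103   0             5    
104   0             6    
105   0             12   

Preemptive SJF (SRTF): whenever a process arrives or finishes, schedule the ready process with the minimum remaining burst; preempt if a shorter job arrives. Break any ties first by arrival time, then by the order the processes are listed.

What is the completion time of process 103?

5

Gantt: | 103 0-5 | 104 5-11 | 101 11-18 | 102 18-30 | 105 30-42 |
Completion: 101=18  102=30  103=5  104=11  105=42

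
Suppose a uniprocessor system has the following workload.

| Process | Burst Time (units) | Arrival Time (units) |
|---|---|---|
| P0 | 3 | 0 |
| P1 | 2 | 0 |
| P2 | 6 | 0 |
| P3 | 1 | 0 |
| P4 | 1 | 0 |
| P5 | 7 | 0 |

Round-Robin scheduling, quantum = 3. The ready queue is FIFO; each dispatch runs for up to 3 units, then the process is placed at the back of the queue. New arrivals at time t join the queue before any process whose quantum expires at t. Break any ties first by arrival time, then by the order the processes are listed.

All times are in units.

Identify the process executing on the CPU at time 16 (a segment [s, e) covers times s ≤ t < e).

P5

Schedule: | P0 0-3 | P1 3-5 | P2 5-8 | P3 8-9 | P4 9-10 | P5 10-13 | P2 13-16 | P5 16-20 |
Completion: P0=3  P1=5  P2=16  P3=9  P4=10  P5=20
Turnaround (C−A): P0=3  P1=5  P2=16  P3=9  P4=10  P5=20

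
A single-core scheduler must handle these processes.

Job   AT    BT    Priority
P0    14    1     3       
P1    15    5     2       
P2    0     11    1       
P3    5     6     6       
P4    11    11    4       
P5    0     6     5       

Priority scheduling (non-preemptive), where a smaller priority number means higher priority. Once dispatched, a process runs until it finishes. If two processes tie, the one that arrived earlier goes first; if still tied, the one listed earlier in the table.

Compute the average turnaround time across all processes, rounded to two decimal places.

19.50

Timeline: | P2 0-11 | P4 11-22 | P1 22-27 | P0 27-28 | P5 28-34 | P3 34-40 |
Completion: P0=28  P1=27  P2=11  P3=40  P4=22  P5=34
Turnaround times: P0=14, P1=12, P2=11, P3=35, P4=11, P5=34
Average turnaround = (14+12+11+35+11+34) / 6 = 117/6 = 19.50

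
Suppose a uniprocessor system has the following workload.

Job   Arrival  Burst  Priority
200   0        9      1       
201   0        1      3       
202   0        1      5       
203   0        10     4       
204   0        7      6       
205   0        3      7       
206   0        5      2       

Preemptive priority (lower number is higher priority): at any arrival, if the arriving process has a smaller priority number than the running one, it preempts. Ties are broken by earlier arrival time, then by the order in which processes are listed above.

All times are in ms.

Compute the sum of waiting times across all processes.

Gantt: | 200 0-9 | 206 9-14 | 201 14-15 | 203 15-25 | 202 25-26 | 204 26-33 | 205 33-36 |
Completion: 200=9  201=15  202=26  203=25  204=33  205=36  206=14
Turnaround (C−A): 200=9  201=15  202=26  203=25  204=33  205=36  206=14
Waiting = turnaround − burst: 200=0, 201=14, 202=25, 203=15, 204=26, 205=33, 206=9
Total waiting = 0 + 14 + 25 + 15 + 26 + 33 + 9 = 122

122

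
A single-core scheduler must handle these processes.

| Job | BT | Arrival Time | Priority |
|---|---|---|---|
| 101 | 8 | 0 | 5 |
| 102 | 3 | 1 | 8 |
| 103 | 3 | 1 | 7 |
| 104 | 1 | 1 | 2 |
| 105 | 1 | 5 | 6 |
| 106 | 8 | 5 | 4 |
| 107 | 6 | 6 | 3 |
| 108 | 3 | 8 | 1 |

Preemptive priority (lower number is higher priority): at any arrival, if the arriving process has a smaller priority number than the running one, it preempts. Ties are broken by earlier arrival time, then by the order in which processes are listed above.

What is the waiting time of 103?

Schedule: | 101 0-1 | 104 1-2 | 101 2-5 | 106 5-6 | 107 6-8 | 108 8-11 | 107 11-15 | 106 15-22 | 101 22-26 | 105 26-27 | 103 27-30 | 102 30-33 |
Completion: 101=26  102=33  103=30  104=2  105=27  106=22  107=15  108=11
Turnaround (C−A): 101=26  102=32  103=29  104=1  105=22  106=17  107=9  108=3
Waiting(103) = turnaround − burst = 29 − 3 = 26

26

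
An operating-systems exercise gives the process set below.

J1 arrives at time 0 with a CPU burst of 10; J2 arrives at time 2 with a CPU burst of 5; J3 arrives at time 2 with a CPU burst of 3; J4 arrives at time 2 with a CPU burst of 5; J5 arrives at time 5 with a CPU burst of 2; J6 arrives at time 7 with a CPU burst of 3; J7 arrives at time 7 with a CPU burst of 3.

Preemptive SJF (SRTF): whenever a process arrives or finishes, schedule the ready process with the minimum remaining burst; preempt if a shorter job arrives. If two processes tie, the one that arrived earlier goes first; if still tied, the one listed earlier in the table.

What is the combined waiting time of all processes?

Timeline: | J1 0-2 | J3 2-5 | J5 5-7 | J6 7-10 | J7 10-13 | J2 13-18 | J4 18-23 | J1 23-31 |
Completion: J1=31  J2=18  J3=5  J4=23  J5=7  J6=10  J7=13
Waiting = turnaround − burst: J1=21, J2=11, J3=0, J4=16, J5=0, J6=0, J7=3
Total waiting = 21 + 11 + 0 + 16 + 0 + 0 + 3 = 51

51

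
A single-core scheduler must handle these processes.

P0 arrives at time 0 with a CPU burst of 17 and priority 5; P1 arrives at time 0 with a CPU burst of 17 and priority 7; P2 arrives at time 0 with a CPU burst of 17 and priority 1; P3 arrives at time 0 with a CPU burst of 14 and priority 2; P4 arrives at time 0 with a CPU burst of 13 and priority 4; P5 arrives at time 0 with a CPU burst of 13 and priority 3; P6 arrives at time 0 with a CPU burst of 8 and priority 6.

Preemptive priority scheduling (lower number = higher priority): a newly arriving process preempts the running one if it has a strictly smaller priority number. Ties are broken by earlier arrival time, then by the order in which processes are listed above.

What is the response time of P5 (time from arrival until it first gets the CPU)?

31

Timeline: | P2 0-17 | P3 17-31 | P5 31-44 | P4 44-57 | P0 57-74 | P6 74-82 | P1 82-99 |
Completion: P0=74  P1=99  P2=17  P3=31  P4=57  P5=44  P6=82
Turnaround (C−A): P0=74  P1=99  P2=17  P3=31  P4=57  P5=44  P6=82
Response(P5) = first start − arrival = 31 − 0 = 31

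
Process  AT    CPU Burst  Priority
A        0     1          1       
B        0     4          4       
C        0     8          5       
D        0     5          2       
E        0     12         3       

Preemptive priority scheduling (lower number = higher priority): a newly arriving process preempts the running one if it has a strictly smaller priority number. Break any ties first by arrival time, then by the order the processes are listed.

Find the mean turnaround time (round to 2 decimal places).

Gantt: | A 0-1 | D 1-6 | E 6-18 | B 18-22 | C 22-30 |
Completion: A=1  B=22  C=30  D=6  E=18
Turnaround times: A=1, B=22, C=30, D=6, E=18
Average turnaround = (1+22+30+6+18) / 5 = 77/5 = 15.40

15.40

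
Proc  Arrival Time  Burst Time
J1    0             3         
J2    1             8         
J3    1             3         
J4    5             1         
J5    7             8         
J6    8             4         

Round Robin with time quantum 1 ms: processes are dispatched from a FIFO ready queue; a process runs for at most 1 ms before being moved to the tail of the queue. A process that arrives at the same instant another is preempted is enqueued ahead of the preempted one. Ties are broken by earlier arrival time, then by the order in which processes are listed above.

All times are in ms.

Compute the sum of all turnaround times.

75

Gantt: | J1 0-1 | J2 1-2 | J3 2-3 | J1 3-4 | J2 4-5 | J3 5-6 | J1 6-7 | J4 7-8 | J2 8-9 | J3 9-10 | J5 10-11 | J6 11-12 | J2 12-13 | J5 13-14 | J6 14-15 | J2 15-16 | J5 16-17 | J6 17-18 | J2 18-19 | J5 19-20 | J6 20-21 | J2 21-22 | J5 22-23 | J2 23-24 | J5 24-27 |
Completion: J1=7  J2=24  J3=10  J4=8  J5=27  J6=21
Turnaround = completion − arrival: J1=7, J2=23, J3=9, J4=3, J5=20, J6=13
Total turnaround = 7 + 23 + 9 + 3 + 20 + 13 = 75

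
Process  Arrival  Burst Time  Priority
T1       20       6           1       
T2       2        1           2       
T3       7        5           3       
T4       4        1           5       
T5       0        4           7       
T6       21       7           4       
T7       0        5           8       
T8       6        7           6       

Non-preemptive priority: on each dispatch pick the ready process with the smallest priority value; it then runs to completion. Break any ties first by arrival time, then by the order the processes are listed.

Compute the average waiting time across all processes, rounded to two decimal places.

Timeline: | T5 0-4 | T2 4-5 | T4 5-6 | T8 6-13 | T3 13-18 | T7 18-23 | T1 23-29 | T6 29-36 |
Completion: T1=29  T2=5  T3=18  T4=6  T5=4  T6=36  T7=23  T8=13
Turnaround (C−A): T1=9  T2=3  T3=11  T4=2  T5=4  T6=15  T7=23  T8=7
Waiting times: T1=3, T2=2, T3=6, T4=1, T5=0, T6=8, T7=18, T8=0
Average waiting = (3+2+6+1+0+8+18+0) / 8 = 38/8 = 4.75

4.75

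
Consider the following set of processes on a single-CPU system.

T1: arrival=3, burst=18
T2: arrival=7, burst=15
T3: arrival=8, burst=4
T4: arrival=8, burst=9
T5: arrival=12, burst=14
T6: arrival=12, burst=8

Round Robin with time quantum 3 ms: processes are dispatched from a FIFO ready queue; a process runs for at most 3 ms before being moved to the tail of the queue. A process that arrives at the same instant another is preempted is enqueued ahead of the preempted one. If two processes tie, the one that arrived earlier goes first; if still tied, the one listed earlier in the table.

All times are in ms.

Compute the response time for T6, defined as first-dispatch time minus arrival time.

Schedule: | idle 0-3 | T1 3-9 | T2 9-12 | T3 12-15 | T4 15-18 | T1 18-21 | T5 21-24 | T6 24-27 | T2 27-30 | T3 30-31 | T4 31-34 | T1 34-37 | T5 37-40 | T6 40-43 | T2 43-46 | T4 46-49 | T1 49-52 | T5 52-55 | T6 55-57 | T2 57-60 | T1 60-63 | T5 63-66 | T2 66-69 | T5 69-71 |
Completion: T1=63  T2=69  T3=31  T4=49  T5=71  T6=57
Response(T6) = first start − arrival = 24 − 12 = 12

12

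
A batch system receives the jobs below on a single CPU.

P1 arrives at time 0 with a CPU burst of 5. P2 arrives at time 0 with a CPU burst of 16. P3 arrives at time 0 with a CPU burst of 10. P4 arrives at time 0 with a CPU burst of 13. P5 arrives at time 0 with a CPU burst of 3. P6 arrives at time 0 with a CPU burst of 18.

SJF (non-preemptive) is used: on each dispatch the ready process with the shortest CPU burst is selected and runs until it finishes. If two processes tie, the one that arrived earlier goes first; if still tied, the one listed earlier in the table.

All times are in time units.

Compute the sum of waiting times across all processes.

Schedule: | P5 0-3 | P1 3-8 | P3 8-18 | P4 18-31 | P2 31-47 | P6 47-65 |
Completion: P1=8  P2=47  P3=18  P4=31  P5=3  P6=65
Waiting = turnaround − burst: P1=3, P2=31, P3=8, P4=18, P5=0, P6=47
Total waiting = 3 + 31 + 8 + 18 + 0 + 47 = 107

107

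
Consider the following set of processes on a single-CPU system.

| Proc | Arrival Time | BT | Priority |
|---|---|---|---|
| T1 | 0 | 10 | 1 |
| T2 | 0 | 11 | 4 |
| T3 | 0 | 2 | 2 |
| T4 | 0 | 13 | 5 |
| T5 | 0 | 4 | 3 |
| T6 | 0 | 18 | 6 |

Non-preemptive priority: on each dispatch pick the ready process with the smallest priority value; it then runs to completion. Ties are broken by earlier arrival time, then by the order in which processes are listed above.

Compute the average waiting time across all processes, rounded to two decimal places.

17.50

Gantt: | T1 0-10 | T3 10-12 | T5 12-16 | T2 16-27 | T4 27-40 | T6 40-58 |
Completion: T1=10  T2=27  T3=12  T4=40  T5=16  T6=58
Turnaround (C−A): T1=10  T2=27  T3=12  T4=40  T5=16  T6=58
Waiting times: T1=0, T2=16, T3=10, T4=27, T5=12, T6=40
Average waiting = (0+16+10+27+12+40) / 6 = 105/6 = 17.50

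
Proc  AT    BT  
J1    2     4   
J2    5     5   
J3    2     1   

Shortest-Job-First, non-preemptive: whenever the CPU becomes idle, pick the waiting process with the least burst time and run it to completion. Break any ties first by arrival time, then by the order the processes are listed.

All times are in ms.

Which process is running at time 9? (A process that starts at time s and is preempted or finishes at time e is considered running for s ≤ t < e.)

J2

Timeline: | idle 0-2 | J3 2-3 | J1 3-7 | J2 7-12 |
Completion: J1=7  J2=12  J3=3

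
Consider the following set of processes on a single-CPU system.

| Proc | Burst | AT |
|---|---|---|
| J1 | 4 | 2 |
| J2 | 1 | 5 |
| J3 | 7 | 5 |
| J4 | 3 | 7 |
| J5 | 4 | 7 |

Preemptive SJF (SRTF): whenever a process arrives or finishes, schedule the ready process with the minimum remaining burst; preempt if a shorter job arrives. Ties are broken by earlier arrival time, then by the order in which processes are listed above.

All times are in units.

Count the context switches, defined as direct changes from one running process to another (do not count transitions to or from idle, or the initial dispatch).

Schedule: | idle 0-2 | J1 2-6 | J2 6-7 | J4 7-10 | J5 10-14 | J3 14-21 |
Completion: J1=6  J2=7  J3=21  J4=10  J5=14

4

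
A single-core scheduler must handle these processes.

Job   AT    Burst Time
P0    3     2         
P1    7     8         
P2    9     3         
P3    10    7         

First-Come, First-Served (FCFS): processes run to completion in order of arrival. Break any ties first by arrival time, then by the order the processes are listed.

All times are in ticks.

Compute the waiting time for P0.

Gantt: | idle 0-3 | P0 3-5 | idle 5-7 | P1 7-15 | P2 15-18 | P3 18-25 |
Completion: P0=5  P1=15  P2=18  P3=25
Waiting(P0) = turnaround − burst = 2 − 2 = 0

0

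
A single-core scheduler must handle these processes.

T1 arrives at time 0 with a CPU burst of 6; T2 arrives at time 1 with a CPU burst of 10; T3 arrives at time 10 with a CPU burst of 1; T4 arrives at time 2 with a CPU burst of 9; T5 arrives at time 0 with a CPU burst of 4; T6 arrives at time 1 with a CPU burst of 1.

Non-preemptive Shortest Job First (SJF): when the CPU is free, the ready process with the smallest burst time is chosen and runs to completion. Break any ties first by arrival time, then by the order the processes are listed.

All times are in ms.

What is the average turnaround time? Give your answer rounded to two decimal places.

11.67

Timeline: | T5 0-4 | T6 4-5 | T1 5-11 | T3 11-12 | T4 12-21 | T2 21-31 |
Completion: T1=11  T2=31  T3=12  T4=21  T5=4  T6=5
Turnaround times: T1=11, T2=30, T3=2, T4=19, T5=4, T6=4
Average turnaround = (11+30+2+19+4+4) / 6 = 70/6 = 11.67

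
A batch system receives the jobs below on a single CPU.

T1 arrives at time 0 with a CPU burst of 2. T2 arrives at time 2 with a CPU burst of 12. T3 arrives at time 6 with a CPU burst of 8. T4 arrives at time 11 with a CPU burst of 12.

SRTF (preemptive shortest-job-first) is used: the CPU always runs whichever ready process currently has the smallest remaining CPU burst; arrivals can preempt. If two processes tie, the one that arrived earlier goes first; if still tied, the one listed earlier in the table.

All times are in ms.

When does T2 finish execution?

Timeline: | T1 0-2 | T2 2-14 | T3 14-22 | T4 22-34 |
Completion: T1=2  T2=14  T3=22  T4=34
Turnaround (C−A): T1=2  T2=12  T3=16  T4=23

14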